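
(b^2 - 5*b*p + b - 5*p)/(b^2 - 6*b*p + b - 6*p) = (-b + 5*p)/(-b + 6*p)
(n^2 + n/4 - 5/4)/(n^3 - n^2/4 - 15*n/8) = 2*(n - 1)/(n*(2*n - 3))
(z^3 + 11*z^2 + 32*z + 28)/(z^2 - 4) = (z^2 + 9*z + 14)/(z - 2)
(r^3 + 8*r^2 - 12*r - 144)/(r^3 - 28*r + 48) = (r + 6)/(r - 2)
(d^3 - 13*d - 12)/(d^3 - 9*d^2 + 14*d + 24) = (d + 3)/(d - 6)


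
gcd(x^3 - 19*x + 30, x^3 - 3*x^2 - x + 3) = x - 3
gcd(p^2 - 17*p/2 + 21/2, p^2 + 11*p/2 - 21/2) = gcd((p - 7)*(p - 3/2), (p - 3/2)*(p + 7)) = p - 3/2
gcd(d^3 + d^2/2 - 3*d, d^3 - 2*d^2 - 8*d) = d^2 + 2*d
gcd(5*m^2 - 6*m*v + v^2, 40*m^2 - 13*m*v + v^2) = -5*m + v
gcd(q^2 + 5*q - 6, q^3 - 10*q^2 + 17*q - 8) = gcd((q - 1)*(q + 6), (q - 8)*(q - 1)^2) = q - 1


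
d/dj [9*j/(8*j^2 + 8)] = 9*(1 - j^2)/(8*(j^4 + 2*j^2 + 1))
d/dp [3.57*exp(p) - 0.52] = 3.57*exp(p)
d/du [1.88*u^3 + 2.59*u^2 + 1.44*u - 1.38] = 5.64*u^2 + 5.18*u + 1.44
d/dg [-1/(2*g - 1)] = 2/(2*g - 1)^2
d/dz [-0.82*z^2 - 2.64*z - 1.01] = -1.64*z - 2.64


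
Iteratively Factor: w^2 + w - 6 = (w + 3)*(w - 2)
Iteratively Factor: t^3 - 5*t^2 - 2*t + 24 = (t + 2)*(t^2 - 7*t + 12) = (t - 4)*(t + 2)*(t - 3)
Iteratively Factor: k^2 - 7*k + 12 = (k - 3)*(k - 4)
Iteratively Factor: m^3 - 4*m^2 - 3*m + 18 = (m - 3)*(m^2 - m - 6) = (m - 3)*(m + 2)*(m - 3)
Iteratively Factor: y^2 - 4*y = (y)*(y - 4)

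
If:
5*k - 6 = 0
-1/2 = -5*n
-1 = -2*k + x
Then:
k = 6/5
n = 1/10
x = 7/5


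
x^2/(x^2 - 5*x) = x/(x - 5)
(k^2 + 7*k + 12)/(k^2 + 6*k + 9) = (k + 4)/(k + 3)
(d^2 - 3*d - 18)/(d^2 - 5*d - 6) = (d + 3)/(d + 1)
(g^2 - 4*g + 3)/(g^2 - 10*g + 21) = (g - 1)/(g - 7)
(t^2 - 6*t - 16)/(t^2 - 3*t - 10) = (t - 8)/(t - 5)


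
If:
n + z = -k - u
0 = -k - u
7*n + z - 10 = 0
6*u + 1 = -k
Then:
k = 1/5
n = 5/3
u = -1/5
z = -5/3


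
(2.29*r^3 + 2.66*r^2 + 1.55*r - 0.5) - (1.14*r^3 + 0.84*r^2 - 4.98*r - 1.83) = 1.15*r^3 + 1.82*r^2 + 6.53*r + 1.33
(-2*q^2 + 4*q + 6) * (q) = -2*q^3 + 4*q^2 + 6*q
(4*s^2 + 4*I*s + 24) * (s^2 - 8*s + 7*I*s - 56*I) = 4*s^4 - 32*s^3 + 32*I*s^3 - 4*s^2 - 256*I*s^2 + 32*s + 168*I*s - 1344*I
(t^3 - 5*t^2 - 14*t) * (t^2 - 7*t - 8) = t^5 - 12*t^4 + 13*t^3 + 138*t^2 + 112*t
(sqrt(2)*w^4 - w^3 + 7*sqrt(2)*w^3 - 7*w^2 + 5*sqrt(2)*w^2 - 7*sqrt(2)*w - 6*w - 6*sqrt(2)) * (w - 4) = sqrt(2)*w^5 - w^4 + 3*sqrt(2)*w^4 - 23*sqrt(2)*w^3 - 3*w^3 - 27*sqrt(2)*w^2 + 22*w^2 + 24*w + 22*sqrt(2)*w + 24*sqrt(2)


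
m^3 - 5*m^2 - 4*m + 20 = (m - 5)*(m - 2)*(m + 2)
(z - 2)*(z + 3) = z^2 + z - 6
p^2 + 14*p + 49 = (p + 7)^2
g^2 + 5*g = g*(g + 5)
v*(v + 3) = v^2 + 3*v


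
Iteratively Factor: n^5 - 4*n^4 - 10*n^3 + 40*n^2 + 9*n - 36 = (n - 1)*(n^4 - 3*n^3 - 13*n^2 + 27*n + 36) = (n - 1)*(n + 1)*(n^3 - 4*n^2 - 9*n + 36) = (n - 3)*(n - 1)*(n + 1)*(n^2 - n - 12) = (n - 4)*(n - 3)*(n - 1)*(n + 1)*(n + 3)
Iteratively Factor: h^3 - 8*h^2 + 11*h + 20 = (h - 4)*(h^2 - 4*h - 5) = (h - 4)*(h + 1)*(h - 5)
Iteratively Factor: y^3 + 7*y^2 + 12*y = (y + 4)*(y^2 + 3*y) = y*(y + 4)*(y + 3)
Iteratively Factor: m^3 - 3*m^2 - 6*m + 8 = (m - 4)*(m^2 + m - 2) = (m - 4)*(m + 2)*(m - 1)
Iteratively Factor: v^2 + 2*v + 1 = (v + 1)*(v + 1)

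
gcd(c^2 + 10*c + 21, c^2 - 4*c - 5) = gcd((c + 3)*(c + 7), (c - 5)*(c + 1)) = 1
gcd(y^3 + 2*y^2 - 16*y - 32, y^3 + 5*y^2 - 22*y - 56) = y^2 - 2*y - 8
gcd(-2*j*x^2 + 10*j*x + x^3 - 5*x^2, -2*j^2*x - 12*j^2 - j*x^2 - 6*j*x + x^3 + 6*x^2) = -2*j + x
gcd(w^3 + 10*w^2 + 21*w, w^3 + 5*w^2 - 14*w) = w^2 + 7*w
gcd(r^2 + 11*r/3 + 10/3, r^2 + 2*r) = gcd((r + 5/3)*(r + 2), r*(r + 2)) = r + 2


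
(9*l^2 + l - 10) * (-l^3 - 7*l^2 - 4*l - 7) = -9*l^5 - 64*l^4 - 33*l^3 + 3*l^2 + 33*l + 70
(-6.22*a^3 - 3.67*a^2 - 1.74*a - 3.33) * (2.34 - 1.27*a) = 7.8994*a^4 - 9.8939*a^3 - 6.378*a^2 + 0.1575*a - 7.7922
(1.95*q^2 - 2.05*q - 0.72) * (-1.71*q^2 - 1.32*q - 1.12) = -3.3345*q^4 + 0.9315*q^3 + 1.7532*q^2 + 3.2464*q + 0.8064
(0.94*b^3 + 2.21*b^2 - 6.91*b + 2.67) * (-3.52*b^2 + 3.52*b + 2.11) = -3.3088*b^5 - 4.4704*b^4 + 34.0858*b^3 - 29.0585*b^2 - 5.1817*b + 5.6337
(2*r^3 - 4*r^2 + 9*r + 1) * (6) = 12*r^3 - 24*r^2 + 54*r + 6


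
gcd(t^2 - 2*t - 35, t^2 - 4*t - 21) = t - 7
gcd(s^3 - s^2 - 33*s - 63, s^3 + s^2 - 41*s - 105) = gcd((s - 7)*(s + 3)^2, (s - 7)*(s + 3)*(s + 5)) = s^2 - 4*s - 21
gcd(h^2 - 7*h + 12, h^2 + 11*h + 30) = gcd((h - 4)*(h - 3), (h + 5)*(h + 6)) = 1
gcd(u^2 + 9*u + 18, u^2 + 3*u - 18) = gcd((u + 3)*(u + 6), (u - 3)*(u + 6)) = u + 6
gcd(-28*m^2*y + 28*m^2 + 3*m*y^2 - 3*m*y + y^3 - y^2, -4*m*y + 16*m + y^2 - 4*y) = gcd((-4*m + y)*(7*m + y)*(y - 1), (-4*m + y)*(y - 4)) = -4*m + y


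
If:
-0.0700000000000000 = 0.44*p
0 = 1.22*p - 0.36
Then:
No Solution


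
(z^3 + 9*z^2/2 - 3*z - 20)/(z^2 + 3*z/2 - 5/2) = (z^2 + 2*z - 8)/(z - 1)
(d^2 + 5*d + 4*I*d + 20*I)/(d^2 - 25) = (d + 4*I)/(d - 5)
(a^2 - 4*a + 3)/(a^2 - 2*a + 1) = (a - 3)/(a - 1)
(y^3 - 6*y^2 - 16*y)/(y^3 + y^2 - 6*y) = (y^2 - 6*y - 16)/(y^2 + y - 6)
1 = 1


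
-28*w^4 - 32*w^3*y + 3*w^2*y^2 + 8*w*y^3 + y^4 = (-2*w + y)*(w + y)*(2*w + y)*(7*w + y)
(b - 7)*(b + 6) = b^2 - b - 42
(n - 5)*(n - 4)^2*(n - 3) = n^4 - 16*n^3 + 95*n^2 - 248*n + 240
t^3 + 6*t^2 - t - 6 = (t - 1)*(t + 1)*(t + 6)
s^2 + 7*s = s*(s + 7)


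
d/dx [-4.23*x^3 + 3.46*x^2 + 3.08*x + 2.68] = -12.69*x^2 + 6.92*x + 3.08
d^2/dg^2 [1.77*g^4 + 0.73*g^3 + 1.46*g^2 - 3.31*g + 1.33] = 21.24*g^2 + 4.38*g + 2.92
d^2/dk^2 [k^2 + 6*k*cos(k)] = -6*k*cos(k) - 12*sin(k) + 2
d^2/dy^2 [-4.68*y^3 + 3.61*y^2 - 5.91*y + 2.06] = 7.22 - 28.08*y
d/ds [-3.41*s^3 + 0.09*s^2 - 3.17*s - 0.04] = -10.23*s^2 + 0.18*s - 3.17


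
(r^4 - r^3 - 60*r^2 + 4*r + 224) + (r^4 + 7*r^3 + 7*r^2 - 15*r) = 2*r^4 + 6*r^3 - 53*r^2 - 11*r + 224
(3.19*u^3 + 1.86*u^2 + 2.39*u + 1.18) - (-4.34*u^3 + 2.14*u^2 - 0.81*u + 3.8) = 7.53*u^3 - 0.28*u^2 + 3.2*u - 2.62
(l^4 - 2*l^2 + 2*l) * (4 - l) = -l^5 + 4*l^4 + 2*l^3 - 10*l^2 + 8*l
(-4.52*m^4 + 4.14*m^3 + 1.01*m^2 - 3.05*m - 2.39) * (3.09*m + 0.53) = -13.9668*m^5 + 10.397*m^4 + 5.3151*m^3 - 8.8892*m^2 - 9.0016*m - 1.2667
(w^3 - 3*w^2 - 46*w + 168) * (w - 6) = w^4 - 9*w^3 - 28*w^2 + 444*w - 1008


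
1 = 1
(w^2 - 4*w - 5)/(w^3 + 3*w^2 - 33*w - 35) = 1/(w + 7)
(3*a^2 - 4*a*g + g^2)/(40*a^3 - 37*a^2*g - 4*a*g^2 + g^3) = (3*a - g)/(40*a^2 + 3*a*g - g^2)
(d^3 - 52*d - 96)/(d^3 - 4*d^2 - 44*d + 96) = (d + 2)/(d - 2)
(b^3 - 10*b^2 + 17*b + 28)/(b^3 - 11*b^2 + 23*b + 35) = (b - 4)/(b - 5)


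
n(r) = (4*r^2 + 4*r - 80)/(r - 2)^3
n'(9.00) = -0.13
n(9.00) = 0.82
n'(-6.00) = 0.06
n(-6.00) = -0.08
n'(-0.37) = 7.62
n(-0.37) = 6.08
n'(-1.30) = 2.16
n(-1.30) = 2.18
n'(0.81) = 104.69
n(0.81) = 43.99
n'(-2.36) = 0.74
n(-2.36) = 0.81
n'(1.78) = 75390.34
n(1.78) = 5654.24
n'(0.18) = 20.74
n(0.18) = 13.13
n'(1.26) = 651.66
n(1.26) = 169.31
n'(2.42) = 4836.41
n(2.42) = -632.96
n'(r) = (8*r + 4)/(r - 2)^3 - 3*(4*r^2 + 4*r - 80)/(r - 2)^4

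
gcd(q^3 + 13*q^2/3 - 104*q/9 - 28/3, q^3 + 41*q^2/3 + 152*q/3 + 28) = q^2 + 20*q/3 + 4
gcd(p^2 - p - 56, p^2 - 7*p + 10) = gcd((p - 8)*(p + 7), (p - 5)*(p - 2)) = 1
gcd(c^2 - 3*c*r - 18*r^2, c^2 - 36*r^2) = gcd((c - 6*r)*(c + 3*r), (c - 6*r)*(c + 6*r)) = -c + 6*r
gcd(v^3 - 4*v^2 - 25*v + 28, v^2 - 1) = v - 1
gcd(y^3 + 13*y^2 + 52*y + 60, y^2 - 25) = y + 5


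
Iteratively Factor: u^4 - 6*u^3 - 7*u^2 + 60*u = (u - 5)*(u^3 - u^2 - 12*u) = (u - 5)*(u + 3)*(u^2 - 4*u) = u*(u - 5)*(u + 3)*(u - 4)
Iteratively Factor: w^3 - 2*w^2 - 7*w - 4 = (w + 1)*(w^2 - 3*w - 4) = (w - 4)*(w + 1)*(w + 1)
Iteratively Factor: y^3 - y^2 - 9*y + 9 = (y + 3)*(y^2 - 4*y + 3) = (y - 3)*(y + 3)*(y - 1)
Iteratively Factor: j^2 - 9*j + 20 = (j - 5)*(j - 4)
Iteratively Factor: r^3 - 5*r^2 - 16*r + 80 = (r - 4)*(r^2 - r - 20) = (r - 4)*(r + 4)*(r - 5)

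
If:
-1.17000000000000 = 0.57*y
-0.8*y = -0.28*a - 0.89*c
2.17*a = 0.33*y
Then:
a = -0.31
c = -1.75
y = -2.05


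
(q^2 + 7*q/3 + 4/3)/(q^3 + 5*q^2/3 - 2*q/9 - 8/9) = 3/(3*q - 2)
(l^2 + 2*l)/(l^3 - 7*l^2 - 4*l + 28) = l/(l^2 - 9*l + 14)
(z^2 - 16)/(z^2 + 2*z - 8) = (z - 4)/(z - 2)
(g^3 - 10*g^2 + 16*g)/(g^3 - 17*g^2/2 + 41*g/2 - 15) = 2*g*(g - 8)/(2*g^2 - 13*g + 15)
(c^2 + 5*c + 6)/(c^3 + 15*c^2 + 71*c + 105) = (c + 2)/(c^2 + 12*c + 35)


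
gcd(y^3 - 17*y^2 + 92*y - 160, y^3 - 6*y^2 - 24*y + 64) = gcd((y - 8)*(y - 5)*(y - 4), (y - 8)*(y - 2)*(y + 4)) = y - 8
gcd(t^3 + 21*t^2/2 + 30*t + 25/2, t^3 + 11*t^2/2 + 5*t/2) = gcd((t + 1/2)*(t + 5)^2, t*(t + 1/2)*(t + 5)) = t^2 + 11*t/2 + 5/2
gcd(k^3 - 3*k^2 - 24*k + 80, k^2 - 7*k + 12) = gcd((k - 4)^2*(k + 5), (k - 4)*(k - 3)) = k - 4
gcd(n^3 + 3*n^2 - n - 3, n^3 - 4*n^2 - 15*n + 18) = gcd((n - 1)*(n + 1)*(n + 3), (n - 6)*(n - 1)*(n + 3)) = n^2 + 2*n - 3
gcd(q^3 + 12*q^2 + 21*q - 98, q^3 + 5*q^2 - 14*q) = q^2 + 5*q - 14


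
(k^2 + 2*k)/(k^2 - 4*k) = (k + 2)/(k - 4)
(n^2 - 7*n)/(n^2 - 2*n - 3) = n*(7 - n)/(-n^2 + 2*n + 3)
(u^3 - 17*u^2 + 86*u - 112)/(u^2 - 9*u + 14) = u - 8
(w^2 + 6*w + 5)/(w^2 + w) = (w + 5)/w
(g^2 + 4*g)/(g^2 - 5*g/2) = 2*(g + 4)/(2*g - 5)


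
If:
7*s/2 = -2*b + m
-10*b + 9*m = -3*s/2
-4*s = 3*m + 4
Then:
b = -66/41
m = -76/41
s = 16/41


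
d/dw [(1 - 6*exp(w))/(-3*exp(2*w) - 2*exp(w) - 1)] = (-18*exp(2*w) + 6*exp(w) + 8)*exp(w)/(9*exp(4*w) + 12*exp(3*w) + 10*exp(2*w) + 4*exp(w) + 1)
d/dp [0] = 0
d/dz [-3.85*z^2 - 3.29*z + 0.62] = -7.7*z - 3.29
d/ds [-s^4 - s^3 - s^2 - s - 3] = -4*s^3 - 3*s^2 - 2*s - 1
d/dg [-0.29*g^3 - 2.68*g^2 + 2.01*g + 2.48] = -0.87*g^2 - 5.36*g + 2.01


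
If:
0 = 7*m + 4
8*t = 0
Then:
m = -4/7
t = 0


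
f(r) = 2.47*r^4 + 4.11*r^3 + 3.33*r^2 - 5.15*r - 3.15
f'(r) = 9.88*r^3 + 12.33*r^2 + 6.66*r - 5.15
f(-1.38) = 8.46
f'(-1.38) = -16.82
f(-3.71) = 319.86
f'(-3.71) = -364.67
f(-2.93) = 119.19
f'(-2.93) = -167.33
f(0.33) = -4.31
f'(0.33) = -1.25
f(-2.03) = 28.59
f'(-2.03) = -50.51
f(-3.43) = 229.72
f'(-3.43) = -281.63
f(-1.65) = 14.26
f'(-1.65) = -26.95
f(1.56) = 27.15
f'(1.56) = 72.75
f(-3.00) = 131.37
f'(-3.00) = -180.92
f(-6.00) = 2460.99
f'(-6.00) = -1735.31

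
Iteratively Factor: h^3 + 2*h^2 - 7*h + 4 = (h - 1)*(h^2 + 3*h - 4) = (h - 1)*(h + 4)*(h - 1)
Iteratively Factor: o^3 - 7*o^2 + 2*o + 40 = (o - 5)*(o^2 - 2*o - 8) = (o - 5)*(o + 2)*(o - 4)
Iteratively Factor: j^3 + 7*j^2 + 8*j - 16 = (j - 1)*(j^2 + 8*j + 16) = (j - 1)*(j + 4)*(j + 4)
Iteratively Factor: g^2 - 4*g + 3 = (g - 3)*(g - 1)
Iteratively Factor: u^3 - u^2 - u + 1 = (u - 1)*(u^2 - 1) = (u - 1)^2*(u + 1)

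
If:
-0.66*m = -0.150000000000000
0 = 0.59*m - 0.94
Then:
No Solution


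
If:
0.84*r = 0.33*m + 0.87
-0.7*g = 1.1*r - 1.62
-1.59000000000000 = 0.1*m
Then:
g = 10.50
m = -15.90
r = -5.21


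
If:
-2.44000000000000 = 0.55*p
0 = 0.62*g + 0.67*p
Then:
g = 4.79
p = -4.44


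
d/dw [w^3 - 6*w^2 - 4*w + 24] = 3*w^2 - 12*w - 4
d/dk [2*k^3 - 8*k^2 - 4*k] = 6*k^2 - 16*k - 4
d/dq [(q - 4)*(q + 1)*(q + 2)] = 3*q^2 - 2*q - 10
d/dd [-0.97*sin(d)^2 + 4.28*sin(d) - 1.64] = (4.28 - 1.94*sin(d))*cos(d)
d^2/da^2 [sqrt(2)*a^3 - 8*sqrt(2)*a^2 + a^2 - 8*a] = 6*sqrt(2)*a - 16*sqrt(2) + 2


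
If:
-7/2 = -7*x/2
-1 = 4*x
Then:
No Solution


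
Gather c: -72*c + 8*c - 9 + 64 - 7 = 48 - 64*c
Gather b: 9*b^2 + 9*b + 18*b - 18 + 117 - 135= 9*b^2 + 27*b - 36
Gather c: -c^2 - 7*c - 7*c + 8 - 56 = -c^2 - 14*c - 48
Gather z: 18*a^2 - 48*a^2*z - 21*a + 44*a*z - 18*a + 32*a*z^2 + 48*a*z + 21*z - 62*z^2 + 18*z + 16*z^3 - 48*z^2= 18*a^2 - 39*a + 16*z^3 + z^2*(32*a - 110) + z*(-48*a^2 + 92*a + 39)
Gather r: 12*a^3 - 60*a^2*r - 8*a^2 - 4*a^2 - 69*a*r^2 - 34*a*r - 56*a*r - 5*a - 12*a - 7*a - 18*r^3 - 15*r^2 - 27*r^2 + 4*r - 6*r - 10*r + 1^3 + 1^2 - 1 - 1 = 12*a^3 - 12*a^2 - 24*a - 18*r^3 + r^2*(-69*a - 42) + r*(-60*a^2 - 90*a - 12)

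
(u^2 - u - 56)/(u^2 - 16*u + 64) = (u + 7)/(u - 8)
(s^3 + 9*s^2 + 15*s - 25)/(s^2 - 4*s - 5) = (-s^3 - 9*s^2 - 15*s + 25)/(-s^2 + 4*s + 5)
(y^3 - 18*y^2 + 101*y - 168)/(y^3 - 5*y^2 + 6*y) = (y^2 - 15*y + 56)/(y*(y - 2))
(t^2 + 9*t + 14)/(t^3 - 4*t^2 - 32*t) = (t^2 + 9*t + 14)/(t*(t^2 - 4*t - 32))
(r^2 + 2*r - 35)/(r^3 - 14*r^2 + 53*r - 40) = (r + 7)/(r^2 - 9*r + 8)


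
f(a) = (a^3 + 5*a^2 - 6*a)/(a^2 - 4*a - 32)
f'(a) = (4 - 2*a)*(a^3 + 5*a^2 - 6*a)/(a^2 - 4*a - 32)^2 + (3*a^2 + 10*a - 6)/(a^2 - 4*a - 32)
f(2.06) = -0.49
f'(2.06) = -0.76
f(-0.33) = -0.08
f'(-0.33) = 0.31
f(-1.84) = -1.02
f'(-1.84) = 1.04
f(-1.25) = -0.53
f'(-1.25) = 0.68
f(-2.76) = -2.52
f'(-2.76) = 2.60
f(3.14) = -1.77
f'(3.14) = -1.70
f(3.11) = -1.72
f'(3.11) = -1.67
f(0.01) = 0.00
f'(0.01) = 0.18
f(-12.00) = -5.85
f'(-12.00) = 0.89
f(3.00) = -1.54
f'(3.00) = -1.55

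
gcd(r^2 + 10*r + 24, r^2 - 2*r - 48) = r + 6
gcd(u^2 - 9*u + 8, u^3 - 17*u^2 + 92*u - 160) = u - 8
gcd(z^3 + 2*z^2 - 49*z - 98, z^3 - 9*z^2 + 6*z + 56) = z^2 - 5*z - 14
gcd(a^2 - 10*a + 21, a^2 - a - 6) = a - 3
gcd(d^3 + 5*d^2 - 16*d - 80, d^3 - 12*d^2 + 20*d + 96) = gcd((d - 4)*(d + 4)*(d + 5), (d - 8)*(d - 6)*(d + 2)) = 1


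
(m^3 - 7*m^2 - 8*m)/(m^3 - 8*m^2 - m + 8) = m/(m - 1)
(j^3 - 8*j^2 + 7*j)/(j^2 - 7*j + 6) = j*(j - 7)/(j - 6)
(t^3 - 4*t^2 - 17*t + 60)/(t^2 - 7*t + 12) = (t^2 - t - 20)/(t - 4)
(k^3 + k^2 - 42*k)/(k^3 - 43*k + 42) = k/(k - 1)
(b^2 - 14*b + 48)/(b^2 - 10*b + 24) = (b - 8)/(b - 4)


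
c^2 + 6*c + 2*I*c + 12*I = (c + 6)*(c + 2*I)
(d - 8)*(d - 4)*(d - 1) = d^3 - 13*d^2 + 44*d - 32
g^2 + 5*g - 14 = (g - 2)*(g + 7)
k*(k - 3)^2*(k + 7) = k^4 + k^3 - 33*k^2 + 63*k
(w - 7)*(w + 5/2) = w^2 - 9*w/2 - 35/2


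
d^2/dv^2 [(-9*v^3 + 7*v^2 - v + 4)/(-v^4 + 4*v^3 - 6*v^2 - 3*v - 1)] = 2*(9*v^9 - 21*v^8 - 72*v^7 - 115*v^6 + 648*v^5 - 633*v^4 + 739*v^3 - 33*v^2 - 255*v - 22)/(v^12 - 12*v^11 + 66*v^10 - 199*v^9 + 327*v^8 - 204*v^7 - 105*v^6 + 90*v^5 + 201*v^4 + 123*v^3 + 45*v^2 + 9*v + 1)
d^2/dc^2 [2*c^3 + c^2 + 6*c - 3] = 12*c + 2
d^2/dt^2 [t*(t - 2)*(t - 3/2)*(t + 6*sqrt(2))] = 12*t^2 - 21*t + 36*sqrt(2)*t - 42*sqrt(2) + 6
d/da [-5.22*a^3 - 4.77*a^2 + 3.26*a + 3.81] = -15.66*a^2 - 9.54*a + 3.26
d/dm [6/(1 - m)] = 6/(m - 1)^2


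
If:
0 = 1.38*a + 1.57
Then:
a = -1.14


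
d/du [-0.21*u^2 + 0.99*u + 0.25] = 0.99 - 0.42*u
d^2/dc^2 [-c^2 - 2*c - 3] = -2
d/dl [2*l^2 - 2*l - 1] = 4*l - 2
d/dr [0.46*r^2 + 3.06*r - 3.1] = 0.92*r + 3.06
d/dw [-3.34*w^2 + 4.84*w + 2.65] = 4.84 - 6.68*w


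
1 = 1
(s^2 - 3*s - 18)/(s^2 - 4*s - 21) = (s - 6)/(s - 7)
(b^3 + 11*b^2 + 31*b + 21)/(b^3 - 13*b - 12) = (b + 7)/(b - 4)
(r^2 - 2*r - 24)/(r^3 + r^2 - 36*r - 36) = (r + 4)/(r^2 + 7*r + 6)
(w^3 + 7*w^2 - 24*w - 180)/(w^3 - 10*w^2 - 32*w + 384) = (w^2 + w - 30)/(w^2 - 16*w + 64)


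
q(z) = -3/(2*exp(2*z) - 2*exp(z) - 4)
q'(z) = -3*(-4*exp(2*z) + 2*exp(z))/(2*exp(2*z) - 2*exp(z) - 4)^2 = (3*exp(z) - 3/2)*exp(z)/(-exp(2*z) + exp(z) + 2)^2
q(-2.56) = 0.72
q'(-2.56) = -0.02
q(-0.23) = 0.69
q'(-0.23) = 0.15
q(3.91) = -0.00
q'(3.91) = 0.00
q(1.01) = -0.54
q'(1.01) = 2.37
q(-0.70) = 0.67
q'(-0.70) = -0.00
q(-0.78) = 0.67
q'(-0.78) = -0.01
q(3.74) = -0.00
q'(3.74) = 0.00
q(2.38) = -0.01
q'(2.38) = 0.03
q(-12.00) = 0.75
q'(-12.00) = 0.00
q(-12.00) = 0.75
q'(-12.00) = 0.00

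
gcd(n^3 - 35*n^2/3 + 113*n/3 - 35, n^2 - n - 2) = 1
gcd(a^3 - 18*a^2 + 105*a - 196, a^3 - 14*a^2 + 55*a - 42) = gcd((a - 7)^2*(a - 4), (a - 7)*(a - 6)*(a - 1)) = a - 7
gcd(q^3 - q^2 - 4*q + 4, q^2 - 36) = 1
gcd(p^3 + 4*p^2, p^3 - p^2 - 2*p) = p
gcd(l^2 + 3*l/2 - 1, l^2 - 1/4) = l - 1/2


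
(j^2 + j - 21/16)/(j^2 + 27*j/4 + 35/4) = (j - 3/4)/(j + 5)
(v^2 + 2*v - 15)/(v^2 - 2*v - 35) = (v - 3)/(v - 7)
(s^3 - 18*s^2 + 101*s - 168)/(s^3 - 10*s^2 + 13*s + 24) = (s - 7)/(s + 1)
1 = 1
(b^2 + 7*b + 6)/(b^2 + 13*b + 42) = (b + 1)/(b + 7)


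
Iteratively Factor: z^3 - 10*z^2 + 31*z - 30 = (z - 3)*(z^2 - 7*z + 10) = (z - 3)*(z - 2)*(z - 5)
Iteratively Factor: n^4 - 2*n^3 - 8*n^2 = (n + 2)*(n^3 - 4*n^2) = n*(n + 2)*(n^2 - 4*n) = n^2*(n + 2)*(n - 4)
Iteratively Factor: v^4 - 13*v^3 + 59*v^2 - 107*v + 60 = (v - 3)*(v^3 - 10*v^2 + 29*v - 20) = (v - 5)*(v - 3)*(v^2 - 5*v + 4) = (v - 5)*(v - 3)*(v - 1)*(v - 4)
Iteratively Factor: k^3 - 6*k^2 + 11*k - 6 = (k - 1)*(k^2 - 5*k + 6) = (k - 2)*(k - 1)*(k - 3)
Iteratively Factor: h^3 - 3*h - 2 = (h + 1)*(h^2 - h - 2) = (h - 2)*(h + 1)*(h + 1)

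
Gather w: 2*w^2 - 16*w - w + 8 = 2*w^2 - 17*w + 8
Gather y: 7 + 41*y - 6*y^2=-6*y^2 + 41*y + 7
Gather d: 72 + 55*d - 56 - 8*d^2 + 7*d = -8*d^2 + 62*d + 16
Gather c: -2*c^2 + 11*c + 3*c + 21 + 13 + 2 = -2*c^2 + 14*c + 36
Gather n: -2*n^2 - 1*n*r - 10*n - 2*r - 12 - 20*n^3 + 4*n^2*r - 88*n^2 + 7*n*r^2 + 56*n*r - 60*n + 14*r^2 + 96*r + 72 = -20*n^3 + n^2*(4*r - 90) + n*(7*r^2 + 55*r - 70) + 14*r^2 + 94*r + 60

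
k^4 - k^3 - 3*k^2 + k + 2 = (k - 2)*(k - 1)*(k + 1)^2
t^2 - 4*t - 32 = (t - 8)*(t + 4)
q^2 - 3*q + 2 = (q - 2)*(q - 1)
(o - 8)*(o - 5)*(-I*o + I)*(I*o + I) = o^4 - 13*o^3 + 39*o^2 + 13*o - 40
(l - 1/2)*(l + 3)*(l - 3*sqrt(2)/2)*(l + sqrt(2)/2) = l^4 - sqrt(2)*l^3 + 5*l^3/2 - 5*sqrt(2)*l^2/2 - 3*l^2 - 15*l/4 + 3*sqrt(2)*l/2 + 9/4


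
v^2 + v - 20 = (v - 4)*(v + 5)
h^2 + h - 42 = (h - 6)*(h + 7)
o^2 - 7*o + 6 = (o - 6)*(o - 1)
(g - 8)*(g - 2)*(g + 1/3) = g^3 - 29*g^2/3 + 38*g/3 + 16/3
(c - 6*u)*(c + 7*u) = c^2 + c*u - 42*u^2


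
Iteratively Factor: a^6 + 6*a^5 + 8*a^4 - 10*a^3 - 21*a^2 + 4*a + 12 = (a + 3)*(a^5 + 3*a^4 - a^3 - 7*a^2 + 4) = (a + 2)*(a + 3)*(a^4 + a^3 - 3*a^2 - a + 2) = (a - 1)*(a + 2)*(a + 3)*(a^3 + 2*a^2 - a - 2) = (a - 1)*(a + 2)^2*(a + 3)*(a^2 - 1) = (a - 1)*(a + 1)*(a + 2)^2*(a + 3)*(a - 1)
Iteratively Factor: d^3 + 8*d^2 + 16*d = (d)*(d^2 + 8*d + 16) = d*(d + 4)*(d + 4)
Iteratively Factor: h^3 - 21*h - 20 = (h - 5)*(h^2 + 5*h + 4) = (h - 5)*(h + 4)*(h + 1)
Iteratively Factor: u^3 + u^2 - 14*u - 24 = (u + 2)*(u^2 - u - 12) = (u - 4)*(u + 2)*(u + 3)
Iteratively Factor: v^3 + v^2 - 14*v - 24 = (v + 3)*(v^2 - 2*v - 8) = (v + 2)*(v + 3)*(v - 4)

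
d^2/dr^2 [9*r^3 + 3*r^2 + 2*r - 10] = 54*r + 6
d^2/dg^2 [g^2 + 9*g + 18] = 2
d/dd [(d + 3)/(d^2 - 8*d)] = (-d^2 - 6*d + 24)/(d^2*(d^2 - 16*d + 64))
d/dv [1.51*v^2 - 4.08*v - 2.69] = 3.02*v - 4.08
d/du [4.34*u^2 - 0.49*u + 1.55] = 8.68*u - 0.49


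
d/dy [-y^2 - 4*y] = -2*y - 4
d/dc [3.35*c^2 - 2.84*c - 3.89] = 6.7*c - 2.84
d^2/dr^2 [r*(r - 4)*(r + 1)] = 6*r - 6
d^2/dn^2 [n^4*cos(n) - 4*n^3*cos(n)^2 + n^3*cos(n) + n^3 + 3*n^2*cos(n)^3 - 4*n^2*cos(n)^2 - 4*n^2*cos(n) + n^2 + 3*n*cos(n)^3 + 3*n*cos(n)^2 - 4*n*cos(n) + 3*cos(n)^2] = -n^4*cos(n) - 8*n^3*sin(n) - n^3*cos(n) + 8*n^3*cos(2*n) - 6*n^2*sin(n) + 24*n^2*sin(2*n) + 55*n^2*cos(n)/4 + 8*n^2*cos(2*n) - 27*n^2*cos(3*n)/4 + 7*n*sin(n) + 16*n*sin(2*n) - 9*n*sin(3*n) + 31*n*cos(n)/4 - 18*n*cos(2*n) - 27*n*cos(3*n)/4 - 6*n + 7*sin(n)/2 - 6*sin(2*n) - 9*sin(3*n)/2 - 7*cos(n)/2 - 10*cos(2*n) + 3*cos(3*n)/2 - 2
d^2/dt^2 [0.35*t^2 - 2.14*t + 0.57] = 0.700000000000000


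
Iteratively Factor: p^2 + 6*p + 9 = (p + 3)*(p + 3)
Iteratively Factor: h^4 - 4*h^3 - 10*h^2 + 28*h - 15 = (h - 1)*(h^3 - 3*h^2 - 13*h + 15) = (h - 5)*(h - 1)*(h^2 + 2*h - 3) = (h - 5)*(h - 1)^2*(h + 3)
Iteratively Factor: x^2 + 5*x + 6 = (x + 2)*(x + 3)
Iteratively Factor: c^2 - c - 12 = (c + 3)*(c - 4)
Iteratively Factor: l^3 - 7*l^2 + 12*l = (l - 4)*(l^2 - 3*l) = (l - 4)*(l - 3)*(l)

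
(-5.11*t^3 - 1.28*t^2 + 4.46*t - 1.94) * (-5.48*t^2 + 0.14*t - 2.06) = 28.0028*t^5 + 6.299*t^4 - 14.0934*t^3 + 13.8924*t^2 - 9.4592*t + 3.9964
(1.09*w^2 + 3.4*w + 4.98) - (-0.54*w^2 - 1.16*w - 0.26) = 1.63*w^2 + 4.56*w + 5.24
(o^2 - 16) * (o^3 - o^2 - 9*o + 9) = o^5 - o^4 - 25*o^3 + 25*o^2 + 144*o - 144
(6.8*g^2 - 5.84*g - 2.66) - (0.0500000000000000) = 6.8*g^2 - 5.84*g - 2.71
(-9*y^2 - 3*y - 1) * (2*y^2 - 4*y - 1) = -18*y^4 + 30*y^3 + 19*y^2 + 7*y + 1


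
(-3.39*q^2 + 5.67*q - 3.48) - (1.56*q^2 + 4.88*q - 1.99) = -4.95*q^2 + 0.79*q - 1.49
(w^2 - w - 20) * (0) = 0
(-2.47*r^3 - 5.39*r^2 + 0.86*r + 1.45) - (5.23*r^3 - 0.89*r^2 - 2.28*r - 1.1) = -7.7*r^3 - 4.5*r^2 + 3.14*r + 2.55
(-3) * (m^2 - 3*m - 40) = -3*m^2 + 9*m + 120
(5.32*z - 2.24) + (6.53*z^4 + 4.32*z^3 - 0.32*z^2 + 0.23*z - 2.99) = 6.53*z^4 + 4.32*z^3 - 0.32*z^2 + 5.55*z - 5.23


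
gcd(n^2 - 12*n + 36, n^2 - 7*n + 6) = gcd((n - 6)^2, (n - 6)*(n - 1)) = n - 6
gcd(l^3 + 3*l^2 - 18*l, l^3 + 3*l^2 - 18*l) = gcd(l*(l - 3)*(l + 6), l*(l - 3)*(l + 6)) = l^3 + 3*l^2 - 18*l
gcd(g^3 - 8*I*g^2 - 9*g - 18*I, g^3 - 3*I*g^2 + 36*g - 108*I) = g^2 - 9*I*g - 18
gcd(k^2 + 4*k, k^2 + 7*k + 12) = k + 4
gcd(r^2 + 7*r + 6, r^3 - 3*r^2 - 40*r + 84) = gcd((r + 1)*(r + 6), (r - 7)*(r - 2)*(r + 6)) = r + 6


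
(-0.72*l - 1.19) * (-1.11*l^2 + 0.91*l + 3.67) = 0.7992*l^3 + 0.6657*l^2 - 3.7253*l - 4.3673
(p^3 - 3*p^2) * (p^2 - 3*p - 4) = p^5 - 6*p^4 + 5*p^3 + 12*p^2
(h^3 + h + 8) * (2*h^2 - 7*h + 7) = 2*h^5 - 7*h^4 + 9*h^3 + 9*h^2 - 49*h + 56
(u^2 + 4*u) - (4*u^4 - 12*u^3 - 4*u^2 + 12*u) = -4*u^4 + 12*u^3 + 5*u^2 - 8*u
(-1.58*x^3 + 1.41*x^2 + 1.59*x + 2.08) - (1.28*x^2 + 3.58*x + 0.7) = -1.58*x^3 + 0.13*x^2 - 1.99*x + 1.38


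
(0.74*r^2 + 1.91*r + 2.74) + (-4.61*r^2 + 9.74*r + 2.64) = -3.87*r^2 + 11.65*r + 5.38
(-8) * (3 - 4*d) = 32*d - 24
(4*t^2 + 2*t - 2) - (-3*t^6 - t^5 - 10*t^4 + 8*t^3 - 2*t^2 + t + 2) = 3*t^6 + t^5 + 10*t^4 - 8*t^3 + 6*t^2 + t - 4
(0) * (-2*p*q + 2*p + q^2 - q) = 0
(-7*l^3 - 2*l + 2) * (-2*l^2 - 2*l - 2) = 14*l^5 + 14*l^4 + 18*l^3 - 4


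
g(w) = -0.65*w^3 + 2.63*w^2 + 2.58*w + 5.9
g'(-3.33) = -36.56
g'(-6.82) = -123.99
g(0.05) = 6.04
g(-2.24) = 20.62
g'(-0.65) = -1.66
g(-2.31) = 21.99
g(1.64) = 14.34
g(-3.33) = 50.47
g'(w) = -1.95*w^2 + 5.26*w + 2.58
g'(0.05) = 2.84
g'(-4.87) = -69.28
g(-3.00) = 39.38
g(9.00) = -231.70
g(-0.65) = 5.51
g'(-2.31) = -19.98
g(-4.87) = 130.79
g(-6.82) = 316.82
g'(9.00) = -108.03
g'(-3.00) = -30.75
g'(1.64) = 5.96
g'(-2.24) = -18.99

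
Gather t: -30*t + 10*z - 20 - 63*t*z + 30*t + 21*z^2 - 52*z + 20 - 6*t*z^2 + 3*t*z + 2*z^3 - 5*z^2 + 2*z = t*(-6*z^2 - 60*z) + 2*z^3 + 16*z^2 - 40*z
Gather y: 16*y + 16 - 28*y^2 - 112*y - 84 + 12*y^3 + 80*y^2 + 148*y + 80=12*y^3 + 52*y^2 + 52*y + 12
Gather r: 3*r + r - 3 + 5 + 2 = 4*r + 4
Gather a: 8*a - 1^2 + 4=8*a + 3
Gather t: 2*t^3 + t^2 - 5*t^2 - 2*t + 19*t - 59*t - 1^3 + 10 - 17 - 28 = 2*t^3 - 4*t^2 - 42*t - 36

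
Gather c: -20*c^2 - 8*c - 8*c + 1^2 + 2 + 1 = -20*c^2 - 16*c + 4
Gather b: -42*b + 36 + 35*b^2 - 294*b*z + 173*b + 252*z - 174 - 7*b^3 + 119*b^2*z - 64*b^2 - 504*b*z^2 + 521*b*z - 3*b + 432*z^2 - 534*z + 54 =-7*b^3 + b^2*(119*z - 29) + b*(-504*z^2 + 227*z + 128) + 432*z^2 - 282*z - 84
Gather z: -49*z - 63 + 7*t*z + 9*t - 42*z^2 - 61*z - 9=9*t - 42*z^2 + z*(7*t - 110) - 72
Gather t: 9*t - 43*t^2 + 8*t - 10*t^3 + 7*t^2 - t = -10*t^3 - 36*t^2 + 16*t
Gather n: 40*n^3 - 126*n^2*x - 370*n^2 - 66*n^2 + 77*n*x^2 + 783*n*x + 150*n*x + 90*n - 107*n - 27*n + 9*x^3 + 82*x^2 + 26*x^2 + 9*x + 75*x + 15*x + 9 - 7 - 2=40*n^3 + n^2*(-126*x - 436) + n*(77*x^2 + 933*x - 44) + 9*x^3 + 108*x^2 + 99*x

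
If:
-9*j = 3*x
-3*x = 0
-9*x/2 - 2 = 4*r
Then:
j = 0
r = -1/2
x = 0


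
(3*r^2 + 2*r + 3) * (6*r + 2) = 18*r^3 + 18*r^2 + 22*r + 6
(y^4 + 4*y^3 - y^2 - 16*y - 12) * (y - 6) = y^5 - 2*y^4 - 25*y^3 - 10*y^2 + 84*y + 72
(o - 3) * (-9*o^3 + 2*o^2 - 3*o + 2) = -9*o^4 + 29*o^3 - 9*o^2 + 11*o - 6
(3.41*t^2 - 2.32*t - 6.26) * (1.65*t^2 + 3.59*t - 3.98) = 5.6265*t^4 + 8.4139*t^3 - 32.2296*t^2 - 13.2398*t + 24.9148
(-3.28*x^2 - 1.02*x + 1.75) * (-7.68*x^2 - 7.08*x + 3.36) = 25.1904*x^4 + 31.056*x^3 - 17.2392*x^2 - 15.8172*x + 5.88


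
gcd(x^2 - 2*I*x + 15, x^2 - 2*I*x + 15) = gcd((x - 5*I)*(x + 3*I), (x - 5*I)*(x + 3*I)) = x^2 - 2*I*x + 15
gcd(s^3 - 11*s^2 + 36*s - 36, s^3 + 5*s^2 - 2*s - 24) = s - 2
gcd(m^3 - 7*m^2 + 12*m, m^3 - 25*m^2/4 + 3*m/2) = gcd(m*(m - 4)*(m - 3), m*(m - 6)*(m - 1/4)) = m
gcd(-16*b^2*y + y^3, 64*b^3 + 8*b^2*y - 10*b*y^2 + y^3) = -4*b + y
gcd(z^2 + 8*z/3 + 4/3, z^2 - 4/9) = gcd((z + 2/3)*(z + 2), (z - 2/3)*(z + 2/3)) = z + 2/3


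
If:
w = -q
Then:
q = -w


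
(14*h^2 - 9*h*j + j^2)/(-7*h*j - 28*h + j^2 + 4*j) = (-2*h + j)/(j + 4)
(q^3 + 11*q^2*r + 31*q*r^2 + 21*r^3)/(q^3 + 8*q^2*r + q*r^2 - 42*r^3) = (q + r)/(q - 2*r)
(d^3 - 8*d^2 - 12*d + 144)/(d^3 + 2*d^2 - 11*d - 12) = (d^2 - 12*d + 36)/(d^2 - 2*d - 3)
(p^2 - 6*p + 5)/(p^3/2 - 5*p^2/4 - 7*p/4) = 4*(-p^2 + 6*p - 5)/(p*(-2*p^2 + 5*p + 7))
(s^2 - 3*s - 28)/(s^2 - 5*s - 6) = (-s^2 + 3*s + 28)/(-s^2 + 5*s + 6)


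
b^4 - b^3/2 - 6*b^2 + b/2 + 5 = (b - 5/2)*(b - 1)*(b + 1)*(b + 2)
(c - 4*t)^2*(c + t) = c^3 - 7*c^2*t + 8*c*t^2 + 16*t^3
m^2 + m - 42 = (m - 6)*(m + 7)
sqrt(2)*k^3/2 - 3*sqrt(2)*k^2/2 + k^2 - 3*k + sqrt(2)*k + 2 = (k - 2)*(k - 1)*(sqrt(2)*k/2 + 1)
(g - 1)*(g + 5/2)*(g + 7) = g^3 + 17*g^2/2 + 8*g - 35/2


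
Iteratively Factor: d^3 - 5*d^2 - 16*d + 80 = (d - 5)*(d^2 - 16) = (d - 5)*(d + 4)*(d - 4)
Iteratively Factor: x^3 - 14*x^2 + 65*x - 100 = (x - 5)*(x^2 - 9*x + 20) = (x - 5)^2*(x - 4)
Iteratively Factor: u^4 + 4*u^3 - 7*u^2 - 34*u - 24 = (u + 4)*(u^3 - 7*u - 6) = (u + 2)*(u + 4)*(u^2 - 2*u - 3) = (u - 3)*(u + 2)*(u + 4)*(u + 1)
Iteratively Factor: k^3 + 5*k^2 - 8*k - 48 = (k + 4)*(k^2 + k - 12) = (k + 4)^2*(k - 3)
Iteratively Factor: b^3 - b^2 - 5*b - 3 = (b - 3)*(b^2 + 2*b + 1) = (b - 3)*(b + 1)*(b + 1)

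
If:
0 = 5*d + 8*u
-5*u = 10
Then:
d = 16/5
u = -2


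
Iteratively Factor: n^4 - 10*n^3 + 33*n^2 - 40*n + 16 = (n - 4)*(n^3 - 6*n^2 + 9*n - 4) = (n - 4)*(n - 1)*(n^2 - 5*n + 4) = (n - 4)^2*(n - 1)*(n - 1)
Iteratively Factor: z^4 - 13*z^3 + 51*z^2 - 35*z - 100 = (z - 5)*(z^3 - 8*z^2 + 11*z + 20) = (z - 5)*(z - 4)*(z^2 - 4*z - 5) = (z - 5)^2*(z - 4)*(z + 1)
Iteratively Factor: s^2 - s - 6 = (s + 2)*(s - 3)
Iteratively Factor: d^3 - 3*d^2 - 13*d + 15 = (d - 5)*(d^2 + 2*d - 3) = (d - 5)*(d + 3)*(d - 1)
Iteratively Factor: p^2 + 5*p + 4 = (p + 4)*(p + 1)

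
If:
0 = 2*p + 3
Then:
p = -3/2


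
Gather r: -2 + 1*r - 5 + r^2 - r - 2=r^2 - 9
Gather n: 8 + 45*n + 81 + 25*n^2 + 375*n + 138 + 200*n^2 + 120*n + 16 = 225*n^2 + 540*n + 243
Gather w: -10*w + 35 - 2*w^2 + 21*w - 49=-2*w^2 + 11*w - 14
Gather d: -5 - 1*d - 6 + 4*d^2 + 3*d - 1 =4*d^2 + 2*d - 12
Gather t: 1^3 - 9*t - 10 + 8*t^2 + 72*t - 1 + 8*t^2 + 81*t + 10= 16*t^2 + 144*t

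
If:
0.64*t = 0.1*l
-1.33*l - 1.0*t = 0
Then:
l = 0.00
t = 0.00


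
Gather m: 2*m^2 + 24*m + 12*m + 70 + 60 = 2*m^2 + 36*m + 130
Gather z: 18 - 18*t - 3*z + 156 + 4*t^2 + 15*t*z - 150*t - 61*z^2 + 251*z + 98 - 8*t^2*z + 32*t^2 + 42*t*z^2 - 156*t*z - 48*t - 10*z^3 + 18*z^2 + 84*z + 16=36*t^2 - 216*t - 10*z^3 + z^2*(42*t - 43) + z*(-8*t^2 - 141*t + 332) + 288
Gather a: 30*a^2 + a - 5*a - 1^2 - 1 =30*a^2 - 4*a - 2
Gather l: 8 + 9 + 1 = 18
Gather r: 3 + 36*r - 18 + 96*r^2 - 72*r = 96*r^2 - 36*r - 15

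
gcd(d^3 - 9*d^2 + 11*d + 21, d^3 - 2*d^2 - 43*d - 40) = d + 1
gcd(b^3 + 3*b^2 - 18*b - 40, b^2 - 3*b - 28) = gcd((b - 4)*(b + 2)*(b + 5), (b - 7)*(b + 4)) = 1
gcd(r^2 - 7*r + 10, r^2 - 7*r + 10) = r^2 - 7*r + 10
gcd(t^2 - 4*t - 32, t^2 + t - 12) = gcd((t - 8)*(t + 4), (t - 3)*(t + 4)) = t + 4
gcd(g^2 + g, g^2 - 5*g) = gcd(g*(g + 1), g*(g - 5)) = g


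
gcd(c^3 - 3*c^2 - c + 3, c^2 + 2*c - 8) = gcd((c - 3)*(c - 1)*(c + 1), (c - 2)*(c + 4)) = 1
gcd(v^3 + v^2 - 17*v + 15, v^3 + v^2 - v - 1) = v - 1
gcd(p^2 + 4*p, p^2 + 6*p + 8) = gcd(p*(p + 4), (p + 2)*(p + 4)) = p + 4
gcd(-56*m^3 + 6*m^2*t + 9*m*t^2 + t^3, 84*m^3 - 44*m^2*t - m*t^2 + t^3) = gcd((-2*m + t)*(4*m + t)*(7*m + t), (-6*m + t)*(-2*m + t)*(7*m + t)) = -14*m^2 + 5*m*t + t^2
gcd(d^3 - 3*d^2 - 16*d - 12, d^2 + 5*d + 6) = d + 2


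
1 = 1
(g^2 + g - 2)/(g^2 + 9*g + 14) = (g - 1)/(g + 7)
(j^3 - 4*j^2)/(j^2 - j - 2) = j^2*(4 - j)/(-j^2 + j + 2)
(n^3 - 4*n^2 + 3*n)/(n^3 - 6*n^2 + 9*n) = (n - 1)/(n - 3)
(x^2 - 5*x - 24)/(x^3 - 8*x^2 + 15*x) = (x^2 - 5*x - 24)/(x*(x^2 - 8*x + 15))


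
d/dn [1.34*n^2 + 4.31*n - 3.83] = 2.68*n + 4.31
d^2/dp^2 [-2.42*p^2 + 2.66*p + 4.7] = -4.84000000000000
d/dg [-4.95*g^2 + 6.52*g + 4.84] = 6.52 - 9.9*g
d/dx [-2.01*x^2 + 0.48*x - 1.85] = 0.48 - 4.02*x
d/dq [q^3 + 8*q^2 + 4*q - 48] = 3*q^2 + 16*q + 4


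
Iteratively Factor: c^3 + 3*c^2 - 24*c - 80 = (c + 4)*(c^2 - c - 20) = (c + 4)^2*(c - 5)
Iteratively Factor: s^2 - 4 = (s + 2)*(s - 2)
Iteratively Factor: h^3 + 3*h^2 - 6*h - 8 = (h - 2)*(h^2 + 5*h + 4) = (h - 2)*(h + 1)*(h + 4)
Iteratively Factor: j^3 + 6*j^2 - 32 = (j + 4)*(j^2 + 2*j - 8) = (j - 2)*(j + 4)*(j + 4)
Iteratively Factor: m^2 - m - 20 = (m - 5)*(m + 4)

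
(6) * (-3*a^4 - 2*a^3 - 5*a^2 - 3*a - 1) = -18*a^4 - 12*a^3 - 30*a^2 - 18*a - 6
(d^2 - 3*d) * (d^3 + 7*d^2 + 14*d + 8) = d^5 + 4*d^4 - 7*d^3 - 34*d^2 - 24*d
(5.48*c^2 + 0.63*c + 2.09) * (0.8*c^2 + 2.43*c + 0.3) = 4.384*c^4 + 13.8204*c^3 + 4.8469*c^2 + 5.2677*c + 0.627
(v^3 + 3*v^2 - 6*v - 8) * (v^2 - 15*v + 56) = v^5 - 12*v^4 + 5*v^3 + 250*v^2 - 216*v - 448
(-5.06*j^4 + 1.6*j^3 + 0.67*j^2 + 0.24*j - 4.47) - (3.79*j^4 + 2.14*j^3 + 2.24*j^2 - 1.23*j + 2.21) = -8.85*j^4 - 0.54*j^3 - 1.57*j^2 + 1.47*j - 6.68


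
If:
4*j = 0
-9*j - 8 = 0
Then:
No Solution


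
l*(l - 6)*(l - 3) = l^3 - 9*l^2 + 18*l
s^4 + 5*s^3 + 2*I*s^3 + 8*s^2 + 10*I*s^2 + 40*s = s*(s + 5)*(s - 2*I)*(s + 4*I)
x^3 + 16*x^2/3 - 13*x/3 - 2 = (x - 1)*(x + 1/3)*(x + 6)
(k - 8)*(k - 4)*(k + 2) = k^3 - 10*k^2 + 8*k + 64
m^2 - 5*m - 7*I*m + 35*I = (m - 5)*(m - 7*I)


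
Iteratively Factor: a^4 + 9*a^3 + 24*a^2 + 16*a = (a + 1)*(a^3 + 8*a^2 + 16*a) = a*(a + 1)*(a^2 + 8*a + 16) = a*(a + 1)*(a + 4)*(a + 4)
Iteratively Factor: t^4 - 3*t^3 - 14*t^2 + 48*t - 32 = (t - 1)*(t^3 - 2*t^2 - 16*t + 32) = (t - 2)*(t - 1)*(t^2 - 16) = (t - 2)*(t - 1)*(t + 4)*(t - 4)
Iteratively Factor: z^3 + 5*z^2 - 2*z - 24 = (z - 2)*(z^2 + 7*z + 12) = (z - 2)*(z + 4)*(z + 3)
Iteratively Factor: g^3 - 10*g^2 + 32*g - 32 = (g - 4)*(g^2 - 6*g + 8) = (g - 4)^2*(g - 2)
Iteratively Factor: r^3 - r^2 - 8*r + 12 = (r - 2)*(r^2 + r - 6) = (r - 2)^2*(r + 3)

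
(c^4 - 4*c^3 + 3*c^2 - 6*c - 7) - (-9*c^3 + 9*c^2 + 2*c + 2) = c^4 + 5*c^3 - 6*c^2 - 8*c - 9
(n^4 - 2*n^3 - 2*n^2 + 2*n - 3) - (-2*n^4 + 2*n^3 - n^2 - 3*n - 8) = 3*n^4 - 4*n^3 - n^2 + 5*n + 5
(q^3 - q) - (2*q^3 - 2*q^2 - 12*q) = -q^3 + 2*q^2 + 11*q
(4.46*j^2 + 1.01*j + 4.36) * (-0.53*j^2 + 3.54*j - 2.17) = -2.3638*j^4 + 15.2531*j^3 - 8.4136*j^2 + 13.2427*j - 9.4612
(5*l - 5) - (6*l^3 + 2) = -6*l^3 + 5*l - 7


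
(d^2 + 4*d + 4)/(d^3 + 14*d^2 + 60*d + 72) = (d + 2)/(d^2 + 12*d + 36)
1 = 1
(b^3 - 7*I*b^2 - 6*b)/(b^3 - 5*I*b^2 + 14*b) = (b^2 - 7*I*b - 6)/(b^2 - 5*I*b + 14)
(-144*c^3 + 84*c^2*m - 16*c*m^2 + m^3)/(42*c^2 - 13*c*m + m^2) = (-24*c^2 + 10*c*m - m^2)/(7*c - m)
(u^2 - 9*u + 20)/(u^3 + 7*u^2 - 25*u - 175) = (u - 4)/(u^2 + 12*u + 35)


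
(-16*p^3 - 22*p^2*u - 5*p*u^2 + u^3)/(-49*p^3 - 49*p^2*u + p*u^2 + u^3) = (16*p^2 + 6*p*u - u^2)/(49*p^2 - u^2)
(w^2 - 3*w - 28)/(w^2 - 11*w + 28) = (w + 4)/(w - 4)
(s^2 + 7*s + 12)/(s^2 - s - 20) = (s + 3)/(s - 5)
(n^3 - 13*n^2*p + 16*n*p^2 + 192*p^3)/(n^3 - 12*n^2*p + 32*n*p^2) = (-n^2 + 5*n*p + 24*p^2)/(n*(-n + 4*p))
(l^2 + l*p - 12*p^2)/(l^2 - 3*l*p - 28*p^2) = (-l + 3*p)/(-l + 7*p)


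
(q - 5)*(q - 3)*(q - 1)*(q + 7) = q^4 - 2*q^3 - 40*q^2 + 146*q - 105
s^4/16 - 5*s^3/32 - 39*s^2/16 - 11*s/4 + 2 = (s/4 + 1/2)*(s/4 + 1)*(s - 8)*(s - 1/2)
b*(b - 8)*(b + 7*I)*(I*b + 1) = I*b^4 - 6*b^3 - 8*I*b^3 + 48*b^2 + 7*I*b^2 - 56*I*b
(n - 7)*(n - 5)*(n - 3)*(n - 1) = n^4 - 16*n^3 + 86*n^2 - 176*n + 105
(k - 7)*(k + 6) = k^2 - k - 42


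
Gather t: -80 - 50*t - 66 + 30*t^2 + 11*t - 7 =30*t^2 - 39*t - 153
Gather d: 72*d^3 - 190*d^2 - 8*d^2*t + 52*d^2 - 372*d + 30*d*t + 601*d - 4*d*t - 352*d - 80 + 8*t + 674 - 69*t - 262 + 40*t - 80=72*d^3 + d^2*(-8*t - 138) + d*(26*t - 123) - 21*t + 252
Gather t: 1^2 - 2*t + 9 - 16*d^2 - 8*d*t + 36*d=-16*d^2 + 36*d + t*(-8*d - 2) + 10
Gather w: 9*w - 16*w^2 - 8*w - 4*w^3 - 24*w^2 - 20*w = -4*w^3 - 40*w^2 - 19*w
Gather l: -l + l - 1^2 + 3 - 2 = 0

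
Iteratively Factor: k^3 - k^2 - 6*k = (k + 2)*(k^2 - 3*k) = k*(k + 2)*(k - 3)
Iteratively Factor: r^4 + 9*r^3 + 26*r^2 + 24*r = (r)*(r^3 + 9*r^2 + 26*r + 24) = r*(r + 3)*(r^2 + 6*r + 8) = r*(r + 2)*(r + 3)*(r + 4)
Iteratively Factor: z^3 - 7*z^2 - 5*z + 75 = (z + 3)*(z^2 - 10*z + 25) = (z - 5)*(z + 3)*(z - 5)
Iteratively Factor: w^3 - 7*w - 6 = (w - 3)*(w^2 + 3*w + 2) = (w - 3)*(w + 1)*(w + 2)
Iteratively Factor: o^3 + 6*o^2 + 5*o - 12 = (o + 4)*(o^2 + 2*o - 3) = (o + 3)*(o + 4)*(o - 1)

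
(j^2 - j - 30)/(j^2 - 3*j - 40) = (j - 6)/(j - 8)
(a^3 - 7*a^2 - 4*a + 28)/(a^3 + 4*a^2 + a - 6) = (a^2 - 9*a + 14)/(a^2 + 2*a - 3)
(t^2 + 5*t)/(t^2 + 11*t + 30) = t/(t + 6)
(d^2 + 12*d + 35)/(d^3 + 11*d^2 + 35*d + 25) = (d + 7)/(d^2 + 6*d + 5)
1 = 1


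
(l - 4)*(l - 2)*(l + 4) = l^3 - 2*l^2 - 16*l + 32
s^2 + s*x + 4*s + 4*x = (s + 4)*(s + x)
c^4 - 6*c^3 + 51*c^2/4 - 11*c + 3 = (c - 2)^2*(c - 3/2)*(c - 1/2)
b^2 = b^2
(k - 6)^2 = k^2 - 12*k + 36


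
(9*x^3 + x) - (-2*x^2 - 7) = 9*x^3 + 2*x^2 + x + 7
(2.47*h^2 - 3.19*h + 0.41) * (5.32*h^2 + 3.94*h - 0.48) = 13.1404*h^4 - 7.239*h^3 - 11.573*h^2 + 3.1466*h - 0.1968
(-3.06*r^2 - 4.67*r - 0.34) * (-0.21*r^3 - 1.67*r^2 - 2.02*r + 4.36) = 0.6426*r^5 + 6.0909*r^4 + 14.0515*r^3 - 3.3404*r^2 - 19.6744*r - 1.4824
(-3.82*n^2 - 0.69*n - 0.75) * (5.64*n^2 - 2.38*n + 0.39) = -21.5448*n^4 + 5.2*n^3 - 4.0776*n^2 + 1.5159*n - 0.2925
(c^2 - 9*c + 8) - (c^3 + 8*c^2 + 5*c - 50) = -c^3 - 7*c^2 - 14*c + 58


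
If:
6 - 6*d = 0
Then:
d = 1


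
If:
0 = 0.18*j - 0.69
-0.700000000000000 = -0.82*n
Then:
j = 3.83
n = 0.85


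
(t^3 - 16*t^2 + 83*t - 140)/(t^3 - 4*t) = (t^3 - 16*t^2 + 83*t - 140)/(t*(t^2 - 4))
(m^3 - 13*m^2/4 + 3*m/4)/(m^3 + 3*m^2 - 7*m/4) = (4*m^2 - 13*m + 3)/(4*m^2 + 12*m - 7)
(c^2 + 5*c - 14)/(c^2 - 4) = (c + 7)/(c + 2)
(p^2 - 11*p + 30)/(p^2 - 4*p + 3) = (p^2 - 11*p + 30)/(p^2 - 4*p + 3)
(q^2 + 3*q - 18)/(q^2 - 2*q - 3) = (q + 6)/(q + 1)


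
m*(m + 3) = m^2 + 3*m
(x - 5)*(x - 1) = x^2 - 6*x + 5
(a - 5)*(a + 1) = a^2 - 4*a - 5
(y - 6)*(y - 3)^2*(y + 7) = y^4 - 5*y^3 - 39*y^2 + 261*y - 378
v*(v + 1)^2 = v^3 + 2*v^2 + v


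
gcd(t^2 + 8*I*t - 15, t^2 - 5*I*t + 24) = t + 3*I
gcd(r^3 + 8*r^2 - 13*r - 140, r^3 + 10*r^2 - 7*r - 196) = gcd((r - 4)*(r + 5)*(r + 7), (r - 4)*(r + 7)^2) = r^2 + 3*r - 28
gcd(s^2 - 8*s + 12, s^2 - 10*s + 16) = s - 2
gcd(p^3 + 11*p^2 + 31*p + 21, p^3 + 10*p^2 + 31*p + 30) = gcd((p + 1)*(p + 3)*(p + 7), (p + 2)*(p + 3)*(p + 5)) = p + 3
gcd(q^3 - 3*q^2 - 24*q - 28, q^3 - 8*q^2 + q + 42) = q^2 - 5*q - 14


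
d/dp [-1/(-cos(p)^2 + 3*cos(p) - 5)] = (2*cos(p) - 3)*sin(p)/(cos(p)^2 - 3*cos(p) + 5)^2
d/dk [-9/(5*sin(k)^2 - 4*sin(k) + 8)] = 18*(5*sin(k) - 2)*cos(k)/(5*sin(k)^2 - 4*sin(k) + 8)^2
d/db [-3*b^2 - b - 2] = -6*b - 1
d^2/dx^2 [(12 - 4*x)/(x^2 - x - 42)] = 8*((x - 3)*(2*x - 1)^2 + (3*x - 4)*(-x^2 + x + 42))/(-x^2 + x + 42)^3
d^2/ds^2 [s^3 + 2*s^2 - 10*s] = 6*s + 4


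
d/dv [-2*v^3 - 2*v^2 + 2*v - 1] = -6*v^2 - 4*v + 2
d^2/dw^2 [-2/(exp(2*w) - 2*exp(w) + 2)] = 4*(-4*(1 - exp(w))^2*exp(w) + (2*exp(w) - 1)*(exp(2*w) - 2*exp(w) + 2))*exp(w)/(exp(2*w) - 2*exp(w) + 2)^3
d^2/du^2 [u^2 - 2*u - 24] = 2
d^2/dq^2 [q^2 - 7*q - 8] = 2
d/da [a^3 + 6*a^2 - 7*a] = 3*a^2 + 12*a - 7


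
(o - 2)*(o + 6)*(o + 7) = o^3 + 11*o^2 + 16*o - 84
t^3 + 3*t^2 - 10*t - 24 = (t - 3)*(t + 2)*(t + 4)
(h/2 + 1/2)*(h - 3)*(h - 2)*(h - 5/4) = h^4/2 - 21*h^3/8 + 3*h^2 + 19*h/8 - 15/4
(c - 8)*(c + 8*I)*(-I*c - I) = -I*c^3 + 8*c^2 + 7*I*c^2 - 56*c + 8*I*c - 64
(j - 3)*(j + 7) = j^2 + 4*j - 21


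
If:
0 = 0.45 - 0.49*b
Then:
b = 0.92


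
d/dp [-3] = 0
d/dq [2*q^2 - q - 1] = 4*q - 1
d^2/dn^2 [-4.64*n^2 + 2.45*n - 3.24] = -9.28000000000000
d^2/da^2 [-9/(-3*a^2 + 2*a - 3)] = 18*(-9*a^2 + 6*a + 4*(3*a - 1)^2 - 9)/(3*a^2 - 2*a + 3)^3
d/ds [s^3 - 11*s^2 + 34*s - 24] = 3*s^2 - 22*s + 34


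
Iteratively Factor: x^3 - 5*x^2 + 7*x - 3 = (x - 1)*(x^2 - 4*x + 3) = (x - 1)^2*(x - 3)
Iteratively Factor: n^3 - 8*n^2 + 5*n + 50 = (n - 5)*(n^2 - 3*n - 10) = (n - 5)*(n + 2)*(n - 5)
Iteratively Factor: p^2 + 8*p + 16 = (p + 4)*(p + 4)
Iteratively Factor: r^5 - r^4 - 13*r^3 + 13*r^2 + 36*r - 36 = (r - 2)*(r^4 + r^3 - 11*r^2 - 9*r + 18) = (r - 3)*(r - 2)*(r^3 + 4*r^2 + r - 6) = (r - 3)*(r - 2)*(r + 2)*(r^2 + 2*r - 3) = (r - 3)*(r - 2)*(r + 2)*(r + 3)*(r - 1)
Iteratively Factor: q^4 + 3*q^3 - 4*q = (q - 1)*(q^3 + 4*q^2 + 4*q) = q*(q - 1)*(q^2 + 4*q + 4) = q*(q - 1)*(q + 2)*(q + 2)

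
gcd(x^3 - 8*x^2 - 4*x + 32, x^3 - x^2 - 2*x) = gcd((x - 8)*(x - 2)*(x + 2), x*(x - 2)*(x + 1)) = x - 2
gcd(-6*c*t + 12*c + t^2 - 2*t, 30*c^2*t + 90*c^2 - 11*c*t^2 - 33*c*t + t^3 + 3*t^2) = -6*c + t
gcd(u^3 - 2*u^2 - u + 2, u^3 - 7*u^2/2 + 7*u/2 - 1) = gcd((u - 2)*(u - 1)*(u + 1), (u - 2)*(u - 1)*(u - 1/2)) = u^2 - 3*u + 2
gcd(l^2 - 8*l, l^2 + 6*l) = l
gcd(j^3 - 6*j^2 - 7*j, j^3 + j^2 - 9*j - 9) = j + 1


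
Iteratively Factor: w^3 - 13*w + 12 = (w - 1)*(w^2 + w - 12) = (w - 1)*(w + 4)*(w - 3)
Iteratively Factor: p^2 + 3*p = (p + 3)*(p)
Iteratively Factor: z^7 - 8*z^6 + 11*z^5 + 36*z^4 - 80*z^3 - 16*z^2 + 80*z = (z - 2)*(z^6 - 6*z^5 - z^4 + 34*z^3 - 12*z^2 - 40*z) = z*(z - 2)*(z^5 - 6*z^4 - z^3 + 34*z^2 - 12*z - 40) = z*(z - 2)*(z + 2)*(z^4 - 8*z^3 + 15*z^2 + 4*z - 20) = z*(z - 2)^2*(z + 2)*(z^3 - 6*z^2 + 3*z + 10) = z*(z - 5)*(z - 2)^2*(z + 2)*(z^2 - z - 2) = z*(z - 5)*(z - 2)^2*(z + 1)*(z + 2)*(z - 2)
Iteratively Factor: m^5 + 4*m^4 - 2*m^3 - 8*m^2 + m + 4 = (m + 1)*(m^4 + 3*m^3 - 5*m^2 - 3*m + 4) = (m - 1)*(m + 1)*(m^3 + 4*m^2 - m - 4) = (m - 1)^2*(m + 1)*(m^2 + 5*m + 4) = (m - 1)^2*(m + 1)^2*(m + 4)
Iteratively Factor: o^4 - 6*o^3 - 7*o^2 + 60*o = (o)*(o^3 - 6*o^2 - 7*o + 60) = o*(o + 3)*(o^2 - 9*o + 20) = o*(o - 4)*(o + 3)*(o - 5)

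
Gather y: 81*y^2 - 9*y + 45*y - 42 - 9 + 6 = 81*y^2 + 36*y - 45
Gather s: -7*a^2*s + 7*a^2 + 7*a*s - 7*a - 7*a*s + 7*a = -7*a^2*s + 7*a^2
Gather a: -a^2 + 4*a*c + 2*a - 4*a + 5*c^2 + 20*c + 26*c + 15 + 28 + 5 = -a^2 + a*(4*c - 2) + 5*c^2 + 46*c + 48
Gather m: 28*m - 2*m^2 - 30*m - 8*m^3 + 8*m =-8*m^3 - 2*m^2 + 6*m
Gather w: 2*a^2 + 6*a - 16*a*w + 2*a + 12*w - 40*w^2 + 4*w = 2*a^2 + 8*a - 40*w^2 + w*(16 - 16*a)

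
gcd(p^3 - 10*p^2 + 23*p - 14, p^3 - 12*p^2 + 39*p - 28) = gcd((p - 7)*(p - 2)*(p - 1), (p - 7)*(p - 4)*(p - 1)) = p^2 - 8*p + 7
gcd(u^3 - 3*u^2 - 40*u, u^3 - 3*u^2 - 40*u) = u^3 - 3*u^2 - 40*u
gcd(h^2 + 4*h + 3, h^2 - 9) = h + 3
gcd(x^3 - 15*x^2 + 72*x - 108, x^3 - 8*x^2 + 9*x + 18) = x^2 - 9*x + 18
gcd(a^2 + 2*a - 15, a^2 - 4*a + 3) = a - 3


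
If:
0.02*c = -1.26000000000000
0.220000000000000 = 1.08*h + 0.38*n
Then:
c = -63.00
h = 0.203703703703704 - 0.351851851851852*n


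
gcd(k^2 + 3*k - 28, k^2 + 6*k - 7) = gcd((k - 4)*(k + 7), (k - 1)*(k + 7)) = k + 7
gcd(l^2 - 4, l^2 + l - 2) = l + 2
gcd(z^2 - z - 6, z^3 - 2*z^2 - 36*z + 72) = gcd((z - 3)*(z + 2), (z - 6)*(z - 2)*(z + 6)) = 1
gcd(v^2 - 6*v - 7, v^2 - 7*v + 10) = 1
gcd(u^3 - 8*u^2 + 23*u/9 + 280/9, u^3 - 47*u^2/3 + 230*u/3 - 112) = u^2 - 29*u/3 + 56/3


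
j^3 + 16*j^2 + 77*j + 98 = (j + 2)*(j + 7)^2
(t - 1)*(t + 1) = t^2 - 1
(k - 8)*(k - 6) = k^2 - 14*k + 48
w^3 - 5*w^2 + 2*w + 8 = (w - 4)*(w - 2)*(w + 1)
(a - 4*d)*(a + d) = a^2 - 3*a*d - 4*d^2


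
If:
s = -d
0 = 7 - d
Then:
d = 7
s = -7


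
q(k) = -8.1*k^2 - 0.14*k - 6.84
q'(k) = -16.2*k - 0.14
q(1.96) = -38.23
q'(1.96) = -31.89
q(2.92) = -76.31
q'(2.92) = -47.44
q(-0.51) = -8.88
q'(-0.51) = 8.12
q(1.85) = -34.82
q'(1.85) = -30.11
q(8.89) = -648.24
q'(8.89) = -144.16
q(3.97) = -135.06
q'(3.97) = -64.45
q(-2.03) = -39.94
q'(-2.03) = 32.75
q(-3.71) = -117.81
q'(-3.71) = 59.96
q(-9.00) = -661.68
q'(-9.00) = 145.66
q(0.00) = -6.84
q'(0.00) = -0.14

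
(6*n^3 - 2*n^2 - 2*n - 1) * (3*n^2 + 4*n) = 18*n^5 + 18*n^4 - 14*n^3 - 11*n^2 - 4*n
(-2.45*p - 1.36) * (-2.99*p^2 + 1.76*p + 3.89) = 7.3255*p^3 - 0.2456*p^2 - 11.9241*p - 5.2904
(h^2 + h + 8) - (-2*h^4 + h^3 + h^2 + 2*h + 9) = 2*h^4 - h^3 - h - 1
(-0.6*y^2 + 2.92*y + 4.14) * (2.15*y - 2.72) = -1.29*y^3 + 7.91*y^2 + 0.9586*y - 11.2608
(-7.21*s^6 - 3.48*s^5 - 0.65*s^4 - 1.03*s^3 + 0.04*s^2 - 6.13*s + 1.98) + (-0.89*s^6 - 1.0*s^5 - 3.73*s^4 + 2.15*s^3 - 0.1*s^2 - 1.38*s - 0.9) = -8.1*s^6 - 4.48*s^5 - 4.38*s^4 + 1.12*s^3 - 0.06*s^2 - 7.51*s + 1.08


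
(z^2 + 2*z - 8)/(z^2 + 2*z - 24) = (z^2 + 2*z - 8)/(z^2 + 2*z - 24)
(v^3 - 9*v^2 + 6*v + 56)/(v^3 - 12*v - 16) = (v - 7)/(v + 2)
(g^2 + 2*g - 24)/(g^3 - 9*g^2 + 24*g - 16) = (g + 6)/(g^2 - 5*g + 4)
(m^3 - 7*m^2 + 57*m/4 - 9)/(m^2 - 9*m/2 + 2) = (4*m^2 - 12*m + 9)/(2*(2*m - 1))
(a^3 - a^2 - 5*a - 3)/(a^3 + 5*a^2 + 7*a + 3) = (a - 3)/(a + 3)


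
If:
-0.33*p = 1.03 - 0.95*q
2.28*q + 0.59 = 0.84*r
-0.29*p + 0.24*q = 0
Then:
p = 1.26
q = 1.52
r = 4.83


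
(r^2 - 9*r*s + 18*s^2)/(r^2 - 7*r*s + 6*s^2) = (r - 3*s)/(r - s)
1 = 1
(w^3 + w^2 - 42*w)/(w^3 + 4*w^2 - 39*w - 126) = w/(w + 3)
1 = 1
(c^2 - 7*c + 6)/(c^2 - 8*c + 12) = (c - 1)/(c - 2)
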